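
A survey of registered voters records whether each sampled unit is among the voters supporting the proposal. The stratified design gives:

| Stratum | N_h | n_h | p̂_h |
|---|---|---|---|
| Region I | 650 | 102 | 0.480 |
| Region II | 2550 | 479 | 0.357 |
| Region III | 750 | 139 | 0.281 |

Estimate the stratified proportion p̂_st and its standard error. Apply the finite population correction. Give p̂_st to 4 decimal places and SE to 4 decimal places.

p̂_st ≈ 0.3628, SE ≈ 0.0162

N = 3950; stratum weights W_h = N_h/N.
p̂_st = Σ W_h p̂_h = (650·0.480 + 2550·0.357 + 750·0.281)/3950 = 0.36281
V̂(p̂_st) = Σ W_h² (1 − n_h/N_h) p̂_h(1−p̂_h)/(n_h−1):
  stratum Region I: (650/3950)²·(1 − 102/650)·0.480·0.520/101 = 5.64187e-05
  stratum Region II: (2550/3950)²·(1 − 479/2550)·0.357·0.643/478 = 0.000162546
  stratum Region III: (750/3950)²·(1 − 139/750)·0.281·0.719/138 = 4.29996e-05
V̂(p̂_st) = 0.000261965; SE = √V̂ = 0.0161853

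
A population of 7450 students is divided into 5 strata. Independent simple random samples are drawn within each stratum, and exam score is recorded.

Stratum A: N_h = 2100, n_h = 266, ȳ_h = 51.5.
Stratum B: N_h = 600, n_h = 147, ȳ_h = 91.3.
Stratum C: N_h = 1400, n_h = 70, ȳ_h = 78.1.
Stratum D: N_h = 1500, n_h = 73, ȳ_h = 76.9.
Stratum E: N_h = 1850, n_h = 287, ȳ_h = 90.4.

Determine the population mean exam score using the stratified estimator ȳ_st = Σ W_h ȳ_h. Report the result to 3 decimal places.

ȳ_st ≈ 74.478

N = Σ N_h = 7450. Stratum weights W_h = N_h/N.
ȳ_st = (2100·51.5 + 600·91.3 + 1400·78.1 + 1500·76.9 + 1850·90.4) / 7450 = 74.47785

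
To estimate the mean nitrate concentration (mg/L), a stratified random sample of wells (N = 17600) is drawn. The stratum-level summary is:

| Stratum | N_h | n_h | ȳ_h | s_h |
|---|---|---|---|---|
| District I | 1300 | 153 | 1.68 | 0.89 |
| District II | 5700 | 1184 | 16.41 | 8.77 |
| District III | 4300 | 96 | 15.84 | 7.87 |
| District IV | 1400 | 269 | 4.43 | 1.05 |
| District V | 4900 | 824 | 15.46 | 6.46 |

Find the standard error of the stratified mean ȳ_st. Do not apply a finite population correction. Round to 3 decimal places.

SE(ȳ_st) ≈ 0.222

V̂(ȳ_st) = Σ W_h² s_h²/n_h, with W_h = N_h/N and N = 17600:
  stratum District I: (1300/17600)²·0.89²/153 = 2.82455e-05
  stratum District II: (5700/17600)²·8.77²/1184 = 0.00681353
  stratum District III: (4300/17600)²·7.87²/96 = 0.0385114
  stratum District IV: (1400/17600)²·1.05²/269 = 2.59333e-05
  stratum District V: (4900/17600)²·6.46²/824 = 0.00392559
V̂(ȳ_st) = 0.0493047
SE(ȳ_st) = √0.0493047 = 0.222047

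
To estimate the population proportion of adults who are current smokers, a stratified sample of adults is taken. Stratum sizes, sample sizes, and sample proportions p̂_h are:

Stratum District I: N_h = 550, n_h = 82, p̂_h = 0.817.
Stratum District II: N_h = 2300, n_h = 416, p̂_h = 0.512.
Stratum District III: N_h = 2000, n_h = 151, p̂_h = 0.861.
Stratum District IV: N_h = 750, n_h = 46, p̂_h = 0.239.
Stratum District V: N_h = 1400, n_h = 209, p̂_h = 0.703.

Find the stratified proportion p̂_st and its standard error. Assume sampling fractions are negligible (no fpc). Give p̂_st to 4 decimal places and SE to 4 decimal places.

N = 7000; stratum weights W_h = N_h/N.
p̂_st = Σ W_h p̂_h = (550·0.817 + 2300·0.512 + 2000·0.861 + 750·0.239 + 1400·0.703)/7000 = 0.64463
V̂(p̂_st) = Σ W_h² p̂_h(1−p̂_h)/(n_h−1):
  stratum District I: (550/7000)²·0.817·0.183/81 = 1.13951e-05
  stratum District II: (2300/7000)²·0.512·0.488/415 = 6.49982e-05
  stratum District III: (2000/7000)²·0.861·0.139/150 = 6.51314e-05
  stratum District IV: (750/7000)²·0.239·0.761/45 = 4.63977e-05
  stratum District V: (1400/7000)²·0.703·0.297/208 = 4.01521e-05
V̂(p̂_st) = 0.000228075; SE = √V̂ = 0.0151021

p̂_st ≈ 0.6446, SE ≈ 0.0151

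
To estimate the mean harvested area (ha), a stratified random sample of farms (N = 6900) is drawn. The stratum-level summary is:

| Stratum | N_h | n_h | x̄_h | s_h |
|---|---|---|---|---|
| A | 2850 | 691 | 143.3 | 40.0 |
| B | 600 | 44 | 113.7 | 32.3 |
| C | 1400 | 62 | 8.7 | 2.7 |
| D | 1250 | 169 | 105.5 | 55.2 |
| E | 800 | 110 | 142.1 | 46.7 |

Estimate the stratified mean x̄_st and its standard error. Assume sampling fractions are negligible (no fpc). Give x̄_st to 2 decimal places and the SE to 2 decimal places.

x̄_st ≈ 106.43, SE ≈ 1.20

x̄_st = Σ W_h x̄_h = (2850·143.3 + 600·113.7 + 1400·8.7 + 1250·105.5 + 800·142.1)/6900 = 106.42899
V̂(x̄_st) = Σ W_h² s_h²/n_h, with W_h = N_h/N and N = 6900:
  stratum A: (2850/6900)²·40.0²/691 = 0.395033
  stratum B: (600/6900)²·32.3²/44 = 0.17929
  stratum C: (1400/6900)²·2.7²/62 = 0.00484054
  stratum D: (1250/6900)²·55.2²/169 = 0.591716
  stratum E: (800/6900)²·46.7²/110 = 0.266516
V̂(x̄_st) = 1.4374
SE(x̄_st) = √1.4374 = 1.19891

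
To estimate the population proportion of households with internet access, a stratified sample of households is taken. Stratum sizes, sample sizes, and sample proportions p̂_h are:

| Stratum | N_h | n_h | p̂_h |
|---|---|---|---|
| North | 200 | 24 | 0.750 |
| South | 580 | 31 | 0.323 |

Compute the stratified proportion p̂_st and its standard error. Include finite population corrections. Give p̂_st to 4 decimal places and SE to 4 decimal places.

p̂_st ≈ 0.4325, SE ≈ 0.0655

N = 780; stratum weights W_h = N_h/N.
p̂_st = Σ W_h p̂_h = (200·0.750 + 580·0.323)/780 = 0.43249
V̂(p̂_st) = Σ W_h² (1 − n_h/N_h) p̂_h(1−p̂_h)/(n_h−1):
  stratum North: (200/780)²·(1 − 24/200)·0.750·0.250/23 = 0.000471658
  stratum South: (580/780)²·(1 − 31/580)·0.323·0.677/30 = 0.00381488
V̂(p̂_st) = 0.00428654; SE = √V̂ = 0.0654717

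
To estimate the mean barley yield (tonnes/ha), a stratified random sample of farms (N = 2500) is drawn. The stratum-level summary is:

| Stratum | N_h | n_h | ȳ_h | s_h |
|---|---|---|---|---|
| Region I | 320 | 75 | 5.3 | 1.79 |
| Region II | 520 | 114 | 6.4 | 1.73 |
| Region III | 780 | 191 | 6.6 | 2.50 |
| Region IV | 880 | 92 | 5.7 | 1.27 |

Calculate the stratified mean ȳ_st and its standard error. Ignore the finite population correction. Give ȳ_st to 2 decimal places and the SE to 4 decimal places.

ȳ_st = Σ W_h ȳ_h = (320·5.3 + 520·6.4 + 780·6.6 + 880·5.7)/2500 = 6.07520
V̂(ȳ_st) = Σ W_h² s_h²/n_h, with W_h = N_h/N and N = 2500:
  stratum Region I: (320/2500)²·1.79²/75 = 0.000699946
  stratum Region II: (520/2500)²·1.73²/114 = 0.00113583
  stratum Region III: (780/2500)²·2.50²/191 = 0.00318534
  stratum Region IV: (880/2500)²·1.27²/92 = 0.00217223
V̂(ȳ_st) = 0.00719334
SE(ȳ_st) = √0.00719334 = 0.0848136

ȳ_st ≈ 6.08, SE ≈ 0.0848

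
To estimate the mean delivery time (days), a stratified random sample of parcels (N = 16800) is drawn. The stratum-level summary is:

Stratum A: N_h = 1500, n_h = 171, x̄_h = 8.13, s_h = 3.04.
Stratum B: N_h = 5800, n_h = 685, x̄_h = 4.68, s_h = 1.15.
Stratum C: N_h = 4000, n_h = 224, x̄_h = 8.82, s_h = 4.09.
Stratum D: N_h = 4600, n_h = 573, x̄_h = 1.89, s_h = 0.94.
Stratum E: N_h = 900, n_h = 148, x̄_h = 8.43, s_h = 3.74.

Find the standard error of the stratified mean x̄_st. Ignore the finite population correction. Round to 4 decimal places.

V̂(x̄_st) = Σ W_h² s_h²/n_h, with W_h = N_h/N and N = 16800:
  stratum A: (1500/16800)²·3.04²/171 = 0.000430839
  stratum B: (5800/16800)²·1.15²/685 = 0.000230114
  stratum C: (4000/16800)²·4.09²/224 = 0.0042335
  stratum D: (4600/16800)²·0.94²/573 = 0.000115611
  stratum E: (900/16800)²·3.74²/148 = 0.000271236
V̂(x̄_st) = 0.0052813
SE(x̄_st) = √0.0052813 = 0.0726726

SE(x̄_st) ≈ 0.0727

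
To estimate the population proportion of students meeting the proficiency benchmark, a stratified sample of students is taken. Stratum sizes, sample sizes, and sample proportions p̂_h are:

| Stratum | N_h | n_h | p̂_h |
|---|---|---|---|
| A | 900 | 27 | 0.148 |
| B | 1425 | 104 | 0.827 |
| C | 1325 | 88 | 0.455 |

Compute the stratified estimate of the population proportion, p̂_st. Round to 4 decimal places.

p̂_st ≈ 0.5245

N = 3650; stratum weights W_h = N_h/N.
p̂_st = Σ W_h p̂_h = (900·0.148 + 1425·0.827 + 1325·0.455)/3650 = 0.52453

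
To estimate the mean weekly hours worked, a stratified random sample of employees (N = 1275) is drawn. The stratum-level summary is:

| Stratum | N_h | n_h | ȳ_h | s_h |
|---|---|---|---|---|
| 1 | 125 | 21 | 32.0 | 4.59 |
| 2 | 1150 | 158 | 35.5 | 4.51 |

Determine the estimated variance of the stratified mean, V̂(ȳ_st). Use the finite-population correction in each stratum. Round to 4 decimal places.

V̂(ȳ_st) = Σ W_h² (1 − n_h/N_h) s_h²/n_h, with W_h = N_h/N and N = 1275:
  stratum 1: (125/1275)²·(1 − 21/125)·4.59²/21 = 0.00802286
  stratum 2: (1150/1275)²·(1 − 158/1150)·4.51²/158 = 0.0903411
V̂(ȳ_st) = 0.0983639

V̂(ȳ_st) ≈ 0.0984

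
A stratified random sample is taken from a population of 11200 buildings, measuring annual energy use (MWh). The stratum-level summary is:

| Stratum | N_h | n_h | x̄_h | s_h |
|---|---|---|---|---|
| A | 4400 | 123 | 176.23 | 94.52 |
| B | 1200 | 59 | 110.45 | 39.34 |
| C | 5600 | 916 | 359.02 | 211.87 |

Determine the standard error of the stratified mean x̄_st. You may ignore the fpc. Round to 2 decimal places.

V̂(x̄_st) = Σ W_h² s_h²/n_h, with W_h = N_h/N and N = 11200:
  stratum A: (4400/11200)²·94.52²/123 = 11.2102
  stratum B: (1200/11200)²·39.34²/59 = 0.301122
  stratum C: (5600/11200)²·211.87²/916 = 12.2513
V̂(x̄_st) = 23.7626
SE(x̄_st) = √23.7626 = 4.87469

SE(x̄_st) ≈ 4.87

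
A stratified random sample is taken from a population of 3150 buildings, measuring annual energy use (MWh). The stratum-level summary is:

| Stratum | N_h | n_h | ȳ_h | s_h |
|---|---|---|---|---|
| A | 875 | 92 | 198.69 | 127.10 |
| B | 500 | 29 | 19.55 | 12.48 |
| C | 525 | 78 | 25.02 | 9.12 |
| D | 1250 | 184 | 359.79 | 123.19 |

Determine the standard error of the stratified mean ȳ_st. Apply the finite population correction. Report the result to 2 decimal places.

V̂(ȳ_st) = Σ W_h² (1 − n_h/N_h) s_h²/n_h, with W_h = N_h/N and N = 3150:
  stratum A: (875/3150)²·(1 − 92/875)·127.10²/92 = 12.1242
  stratum B: (500/3150)²·(1 − 29/500)·12.48²/29 = 0.127468
  stratum C: (525/3150)²·(1 − 78/525)·9.12²/78 = 0.0252198
  stratum D: (1250/3150)²·(1 − 184/1250)·123.19²/184 = 11.0759
V̂(ȳ_st) = 23.3528
SE(ȳ_st) = √23.3528 = 4.83247

SE(ȳ_st) ≈ 4.83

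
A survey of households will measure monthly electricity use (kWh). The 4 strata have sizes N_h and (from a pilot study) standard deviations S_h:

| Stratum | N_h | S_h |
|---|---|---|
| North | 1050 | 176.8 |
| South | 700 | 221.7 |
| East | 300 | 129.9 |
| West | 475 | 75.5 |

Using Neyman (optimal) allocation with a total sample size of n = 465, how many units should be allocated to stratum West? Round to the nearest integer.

Neyman allocation: n_h = n · N_h S_h / Σ N_i S_i, with n = 465.
  stratum North: N_h·S_h = 1050·176.8 = 185640.00
  stratum South: N_h·S_h = 700·221.7 = 155190.00
  stratum East: N_h·S_h = 300·129.9 = 38970.00
  stratum West: N_h·S_h = 475·75.5 = 35862.50
Σ N_h S_h = 415662.50
n for stratum West = 465·35862.50/415662.50 = 40.119 → 40

40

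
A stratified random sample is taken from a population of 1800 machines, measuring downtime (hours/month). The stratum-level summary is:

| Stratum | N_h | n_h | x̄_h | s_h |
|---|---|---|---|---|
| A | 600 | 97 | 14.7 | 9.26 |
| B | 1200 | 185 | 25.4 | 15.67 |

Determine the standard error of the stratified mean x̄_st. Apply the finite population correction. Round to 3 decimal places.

SE(x̄_st) ≈ 0.762

V̂(x̄_st) = Σ W_h² (1 − n_h/N_h) s_h²/n_h, with W_h = N_h/N and N = 1800:
  stratum A: (600/1800)²·(1 − 97/600)·9.26²/97 = 0.0823426
  stratum B: (1200/1800)²·(1 − 185/1200)·15.67²/185 = 0.498963
V̂(x̄_st) = 0.581306
SE(x̄_st) = √0.581306 = 0.762434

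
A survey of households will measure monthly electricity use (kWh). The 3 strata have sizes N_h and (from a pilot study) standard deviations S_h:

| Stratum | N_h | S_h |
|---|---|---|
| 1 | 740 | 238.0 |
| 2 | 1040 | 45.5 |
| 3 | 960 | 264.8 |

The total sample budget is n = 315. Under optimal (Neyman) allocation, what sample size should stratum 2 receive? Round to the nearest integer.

31

Neyman allocation: n_h = n · N_h S_h / Σ N_i S_i, with n = 315.
  stratum 1: N_h·S_h = 740·238.0 = 176120.00
  stratum 2: N_h·S_h = 1040·45.5 = 47320.00
  stratum 3: N_h·S_h = 960·264.8 = 254208.00
Σ N_h S_h = 477648.00
n for stratum 2 = 315·47320.00/477648.00 = 31.207 → 31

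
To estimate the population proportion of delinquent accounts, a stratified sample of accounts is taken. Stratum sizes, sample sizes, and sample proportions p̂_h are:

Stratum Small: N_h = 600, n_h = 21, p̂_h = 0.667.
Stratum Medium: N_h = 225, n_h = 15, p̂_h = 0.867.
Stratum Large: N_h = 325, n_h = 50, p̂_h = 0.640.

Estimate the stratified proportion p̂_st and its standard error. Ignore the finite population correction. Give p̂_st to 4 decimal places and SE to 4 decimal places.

N = 1150; stratum weights W_h = N_h/N.
p̂_st = Σ W_h p̂_h = (600·0.667 + 225·0.867 + 325·0.640)/1150 = 0.69850
V̂(p̂_st) = Σ W_h² p̂_h(1−p̂_h)/(n_h−1):
  stratum Small: (600/1150)²·0.667·0.333/20 = 0.00302306
  stratum Medium: (225/1150)²·0.867·0.133/14 = 0.000315291
  stratum Large: (325/1150)²·0.640·0.360/49 = 0.000375541
V̂(p̂_st) = 0.00371389; SE = √V̂ = 0.0609417

p̂_st ≈ 0.6985, SE ≈ 0.0609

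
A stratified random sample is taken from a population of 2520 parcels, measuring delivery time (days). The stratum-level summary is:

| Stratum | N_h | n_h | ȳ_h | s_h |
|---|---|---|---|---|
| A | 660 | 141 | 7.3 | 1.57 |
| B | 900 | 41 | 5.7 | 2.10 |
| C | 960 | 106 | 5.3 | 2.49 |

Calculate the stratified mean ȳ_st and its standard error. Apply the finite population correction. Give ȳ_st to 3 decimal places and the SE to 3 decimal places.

ȳ_st ≈ 5.967, SE ≈ 0.147

ȳ_st = Σ W_h ȳ_h = (660·7.3 + 900·5.7 + 960·5.3)/2520 = 5.96667
V̂(ȳ_st) = Σ W_h² (1 − n_h/N_h) s_h²/n_h, with W_h = N_h/N and N = 2520:
  stratum A: (660/2520)²·(1 − 141/660)·1.57²/141 = 0.000942954
  stratum B: (900/2520)²·(1 − 41/900)·2.10²/41 = 0.0130945
  stratum C: (960/2520)²·(1 − 106/960)·2.49²/106 = 0.00755128
V̂(ȳ_st) = 0.0215888
SE(ȳ_st) = √0.0215888 = 0.146931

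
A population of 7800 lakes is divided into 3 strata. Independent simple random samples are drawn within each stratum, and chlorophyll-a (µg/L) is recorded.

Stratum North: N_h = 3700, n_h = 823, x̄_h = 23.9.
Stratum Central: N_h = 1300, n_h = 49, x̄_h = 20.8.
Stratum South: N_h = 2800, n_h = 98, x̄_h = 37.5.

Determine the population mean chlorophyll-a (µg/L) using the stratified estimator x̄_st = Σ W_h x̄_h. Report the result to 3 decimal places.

N = Σ N_h = 7800. Stratum weights W_h = N_h/N.
x̄_st = (3700·23.9 + 1300·20.8 + 2800·37.5) / 7800 = 28.26538

x̄_st ≈ 28.265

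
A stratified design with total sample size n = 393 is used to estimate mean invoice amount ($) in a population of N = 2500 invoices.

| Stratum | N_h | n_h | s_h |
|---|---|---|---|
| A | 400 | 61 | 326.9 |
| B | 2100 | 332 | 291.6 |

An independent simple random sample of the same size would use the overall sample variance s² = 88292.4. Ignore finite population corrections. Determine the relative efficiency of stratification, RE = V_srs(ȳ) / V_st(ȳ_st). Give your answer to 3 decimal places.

V̂(ȳ_st) = Σ W_h² s_h²/n_h, with W_h = N_h/N and N = 2500:
  stratum A: (400/2500)²·326.9²/61 = 44.8477
  stratum B: (2100/2500)²·291.6²/332 = 180.716
V_st = 225.563
V_srs = s²/n = 88292.4/393 = 224.663
Relative efficiency = V_srs / V_st = 224.663/225.563 = 0.9960

RE ≈ 0.996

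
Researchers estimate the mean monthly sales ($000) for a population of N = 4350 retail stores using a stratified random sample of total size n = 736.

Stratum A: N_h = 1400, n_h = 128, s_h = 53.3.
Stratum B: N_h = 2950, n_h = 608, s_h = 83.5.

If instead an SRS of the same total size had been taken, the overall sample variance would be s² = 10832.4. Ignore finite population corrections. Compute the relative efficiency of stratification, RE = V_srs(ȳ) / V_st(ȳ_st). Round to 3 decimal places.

V̂(ȳ_st) = Σ W_h² s_h²/n_h, with W_h = N_h/N and N = 4350:
  stratum A: (1400/4350)²·53.3²/128 = 2.29891
  stratum B: (2950/4350)²·83.5²/608 = 5.27394
V_st = 7.57285
V_srs = s²/n = 10832.4/736 = 14.7179
Relative efficiency = V_srs / V_st = 14.7179/7.57285 = 1.9435

RE ≈ 1.944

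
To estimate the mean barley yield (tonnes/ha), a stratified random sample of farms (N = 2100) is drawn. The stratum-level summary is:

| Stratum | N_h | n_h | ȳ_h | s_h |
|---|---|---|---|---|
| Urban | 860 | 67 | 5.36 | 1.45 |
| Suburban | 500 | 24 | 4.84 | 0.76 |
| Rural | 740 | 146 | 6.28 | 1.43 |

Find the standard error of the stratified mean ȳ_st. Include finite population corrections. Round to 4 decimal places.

V̂(ȳ_st) = Σ W_h² (1 − n_h/N_h) s_h²/n_h, with W_h = N_h/N and N = 2100:
  stratum Urban: (860/2100)²·(1 − 67/860)·1.45²/67 = 0.00485282
  stratum Suburban: (500/2100)²·(1 − 24/500)·0.76²/24 = 0.00129884
  stratum Rural: (740/2100)²·(1 − 146/740)·1.43²/146 = 0.00139604
V̂(ȳ_st) = 0.0075477
SE(ȳ_st) = √0.0075477 = 0.0868775

SE(ȳ_st) ≈ 0.0869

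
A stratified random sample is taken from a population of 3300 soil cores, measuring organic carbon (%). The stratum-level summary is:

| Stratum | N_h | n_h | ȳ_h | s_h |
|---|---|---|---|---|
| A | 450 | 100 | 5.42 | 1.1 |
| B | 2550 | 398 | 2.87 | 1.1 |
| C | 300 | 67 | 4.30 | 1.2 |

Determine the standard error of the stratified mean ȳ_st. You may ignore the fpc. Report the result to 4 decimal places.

SE(ȳ_st) ≈ 0.0471

V̂(ȳ_st) = Σ W_h² s_h²/n_h, with W_h = N_h/N and N = 3300:
  stratum A: (450/3300)²·1.1²/100 = 0.000225
  stratum B: (2550/3300)²·1.1²/398 = 0.00181533
  stratum C: (300/3300)²·1.2²/67 = 0.000177624
V̂(ȳ_st) = 0.00221795
SE(ȳ_st) = √0.00221795 = 0.0470951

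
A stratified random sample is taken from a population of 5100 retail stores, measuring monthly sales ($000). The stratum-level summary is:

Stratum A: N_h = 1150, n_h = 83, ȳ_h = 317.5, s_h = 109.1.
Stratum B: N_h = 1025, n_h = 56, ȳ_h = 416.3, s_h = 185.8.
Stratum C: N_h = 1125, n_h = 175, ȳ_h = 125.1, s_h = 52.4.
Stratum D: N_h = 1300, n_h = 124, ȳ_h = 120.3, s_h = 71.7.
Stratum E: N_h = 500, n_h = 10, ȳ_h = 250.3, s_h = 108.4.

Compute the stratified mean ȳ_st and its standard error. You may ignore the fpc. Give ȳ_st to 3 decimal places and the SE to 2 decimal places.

ȳ_st = Σ W_h ȳ_h = (1150·317.5 + 1025·416.3 + 1125·125.1 + 1300·120.3 + 500·250.3)/5100 = 238.06078
V̂(ȳ_st) = Σ W_h² s_h²/n_h, with W_h = N_h/N and N = 5100:
  stratum A: (1150/5100)²·109.1²/83 = 7.29167
  stratum B: (1025/5100)²·185.8²/56 = 24.9007
  stratum C: (1125/5100)²·52.4²/175 = 0.763465
  stratum D: (1300/5100)²·71.7²/124 = 2.69379
  stratum E: (500/5100)²·108.4²/10 = 11.2943
V̂(ȳ_st) = 46.9438
SE(ȳ_st) = √46.9438 = 6.85156

ȳ_st ≈ 238.061, SE ≈ 6.85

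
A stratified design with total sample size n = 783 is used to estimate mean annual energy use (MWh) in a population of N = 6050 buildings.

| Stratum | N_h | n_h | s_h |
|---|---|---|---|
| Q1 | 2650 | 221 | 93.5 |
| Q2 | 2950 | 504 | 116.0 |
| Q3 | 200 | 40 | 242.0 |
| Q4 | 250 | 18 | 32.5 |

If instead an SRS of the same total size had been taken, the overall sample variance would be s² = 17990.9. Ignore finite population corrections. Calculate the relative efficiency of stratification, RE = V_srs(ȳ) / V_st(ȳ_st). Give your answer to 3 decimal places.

RE ≈ 1.469

V̂(ȳ_st) = Σ W_h² s_h²/n_h, with W_h = N_h/N and N = 6050:
  stratum Q1: (2650/6050)²·93.5²/221 = 7.58948
  stratum Q2: (2950/6050)²·116.0²/504 = 6.34773
  stratum Q3: (200/6050)²·242.0²/40 = 1.6
  stratum Q4: (250/6050)²·32.5²/18 = 0.100199
V_st = 15.6374
V_srs = s²/n = 17990.9/783 = 22.9769
Relative efficiency = V_srs / V_st = 22.9769/15.6374 = 1.4694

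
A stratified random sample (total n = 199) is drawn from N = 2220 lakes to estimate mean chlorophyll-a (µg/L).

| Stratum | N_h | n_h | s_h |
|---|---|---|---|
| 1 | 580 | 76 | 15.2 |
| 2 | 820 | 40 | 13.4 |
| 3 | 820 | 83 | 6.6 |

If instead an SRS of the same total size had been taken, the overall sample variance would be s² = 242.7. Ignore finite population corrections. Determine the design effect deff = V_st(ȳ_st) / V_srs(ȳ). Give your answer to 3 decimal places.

V̂(ȳ_st) = Σ W_h² s_h²/n_h, with W_h = N_h/N and N = 2220:
  stratum 1: (580/2220)²·15.2²/76 = 0.207503
  stratum 2: (820/2220)²·13.4²/40 = 0.612451
  stratum 3: (820/2220)²·6.6²/83 = 0.0716031
V_st = 0.891557
V_srs = s²/n = 242.7/199 = 1.2196
deff = V_st / V_srs = 0.891557/1.2196 = 0.7310

deff ≈ 0.731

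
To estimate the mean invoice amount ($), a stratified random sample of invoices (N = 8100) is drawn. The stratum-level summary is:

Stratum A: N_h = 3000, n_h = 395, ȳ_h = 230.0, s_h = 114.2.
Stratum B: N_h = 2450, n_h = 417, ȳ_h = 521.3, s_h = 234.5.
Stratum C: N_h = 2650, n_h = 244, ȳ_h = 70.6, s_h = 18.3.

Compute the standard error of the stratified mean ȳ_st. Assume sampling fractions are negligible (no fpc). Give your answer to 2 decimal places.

SE(ȳ_st) ≈ 4.09

V̂(ȳ_st) = Σ W_h² s_h²/n_h, with W_h = N_h/N and N = 8100:
  stratum A: (3000/8100)²·114.2²/395 = 4.52905
  stratum B: (2450/8100)²·234.5²/417 = 12.0646
  stratum C: (2650/8100)²·18.3²/244 = 0.146904
V̂(ȳ_st) = 16.7405
SE(ȳ_st) = √16.7405 = 4.09152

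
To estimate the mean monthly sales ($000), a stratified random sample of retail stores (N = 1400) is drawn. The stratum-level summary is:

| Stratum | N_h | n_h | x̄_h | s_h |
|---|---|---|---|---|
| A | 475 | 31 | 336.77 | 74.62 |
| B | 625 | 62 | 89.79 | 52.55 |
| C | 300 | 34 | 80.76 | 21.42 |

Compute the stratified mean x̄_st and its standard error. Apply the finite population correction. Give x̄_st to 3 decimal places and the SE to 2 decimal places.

x̄_st = Σ W_h x̄_h = (475·336.77 + 625·89.79 + 300·80.76)/1400 = 171.65179
V̂(x̄_st) = Σ W_h² (1 − n_h/N_h) s_h²/n_h, with W_h = N_h/N and N = 1400:
  stratum A: (475/1400)²·(1 − 31/475)·74.62²/31 = 19.3272
  stratum B: (625/1400)²·(1 − 62/625)·52.55²/62 = 7.99624
  stratum C: (300/1400)²·(1 − 34/300)·21.42²/34 = 0.549423
V̂(x̄_st) = 27.8729
SE(x̄_st) = √27.8729 = 5.27948

x̄_st ≈ 171.652, SE ≈ 5.28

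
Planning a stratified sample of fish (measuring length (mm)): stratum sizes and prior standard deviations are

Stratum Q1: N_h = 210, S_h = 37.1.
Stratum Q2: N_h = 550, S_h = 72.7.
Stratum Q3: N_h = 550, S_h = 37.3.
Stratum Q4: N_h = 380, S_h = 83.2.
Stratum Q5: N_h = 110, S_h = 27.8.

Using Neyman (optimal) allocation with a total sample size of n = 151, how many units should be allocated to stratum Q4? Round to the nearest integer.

46

Neyman allocation: n_h = n · N_h S_h / Σ N_i S_i, with n = 151.
  stratum Q1: N_h·S_h = 210·37.1 = 7791.00
  stratum Q2: N_h·S_h = 550·72.7 = 39985.00
  stratum Q3: N_h·S_h = 550·37.3 = 20515.00
  stratum Q4: N_h·S_h = 380·83.2 = 31616.00
  stratum Q5: N_h·S_h = 110·27.8 = 3058.00
Σ N_h S_h = 102965.00
n for stratum Q4 = 151·31616.00/102965.00 = 46.365 → 46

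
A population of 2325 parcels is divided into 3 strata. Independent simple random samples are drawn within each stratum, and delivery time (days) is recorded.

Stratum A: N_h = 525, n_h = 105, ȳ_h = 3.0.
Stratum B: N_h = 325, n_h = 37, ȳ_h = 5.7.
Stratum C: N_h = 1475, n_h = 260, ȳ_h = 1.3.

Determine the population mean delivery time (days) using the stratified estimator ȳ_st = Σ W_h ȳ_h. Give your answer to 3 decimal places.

ȳ_st ≈ 2.299

N = Σ N_h = 2325. Stratum weights W_h = N_h/N.
ȳ_st = (525·3.0 + 325·5.7 + 1475·1.3) / 2325 = 2.29892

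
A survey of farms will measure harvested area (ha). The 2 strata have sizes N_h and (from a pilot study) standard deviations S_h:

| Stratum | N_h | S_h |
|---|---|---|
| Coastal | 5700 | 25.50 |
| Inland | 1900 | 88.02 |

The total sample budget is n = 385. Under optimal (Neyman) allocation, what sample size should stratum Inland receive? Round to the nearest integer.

Neyman allocation: n_h = n · N_h S_h / Σ N_i S_i, with n = 385.
  stratum Coastal: N_h·S_h = 5700·25.50 = 145350.00
  stratum Inland: N_h·S_h = 1900·88.02 = 167238.00
Σ N_h S_h = 312588.00
n for stratum Inland = 385·167238.00/312588.00 = 205.979 → 206

206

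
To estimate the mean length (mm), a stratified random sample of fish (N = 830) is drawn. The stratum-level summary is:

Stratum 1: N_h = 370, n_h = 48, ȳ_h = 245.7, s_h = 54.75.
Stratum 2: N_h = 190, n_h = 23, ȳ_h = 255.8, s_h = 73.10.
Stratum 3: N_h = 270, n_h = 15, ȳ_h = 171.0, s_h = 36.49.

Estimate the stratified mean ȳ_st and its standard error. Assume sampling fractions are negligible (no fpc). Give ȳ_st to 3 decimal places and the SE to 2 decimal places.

ȳ_st = Σ W_h ȳ_h = (370·245.7 + 190·255.8 + 270·171.0)/830 = 223.71205
V̂(ȳ_st) = Σ W_h² s_h²/n_h, with W_h = N_h/N and N = 830:
  stratum 1: (370/830)²·54.75²/48 = 12.4101
  stratum 2: (190/830)²·73.10²/23 = 12.1747
  stratum 3: (270/830)²·36.49²/15 = 9.39351
V̂(ȳ_st) = 33.9783
SE(ȳ_st) = √33.9783 = 5.82909

ȳ_st ≈ 223.712, SE ≈ 5.83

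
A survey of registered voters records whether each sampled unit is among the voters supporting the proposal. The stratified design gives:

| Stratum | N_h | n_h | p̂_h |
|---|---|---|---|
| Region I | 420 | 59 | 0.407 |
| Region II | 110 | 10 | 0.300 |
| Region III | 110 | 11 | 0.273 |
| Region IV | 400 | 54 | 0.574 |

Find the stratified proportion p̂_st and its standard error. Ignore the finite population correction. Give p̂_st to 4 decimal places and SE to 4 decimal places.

p̂_st ≈ 0.4457, SE ≈ 0.0429

N = 1040; stratum weights W_h = N_h/N.
p̂_st = Σ W_h p̂_h = (420·0.407 + 110·0.300 + 110·0.273 + 400·0.574)/1040 = 0.44574
V̂(p̂_st) = Σ W_h² p̂_h(1−p̂_h)/(n_h−1):
  stratum Region I: (420/1040)²·0.407·0.593/58 = 0.000678661
  stratum Region II: (110/1040)²·0.300·0.700/9 = 0.000261033
  stratum Region III: (110/1040)²·0.273·0.727/10 = 0.000222032
  stratum Region IV: (400/1040)²·0.574·0.426/53 = 0.000682494
V̂(p̂_st) = 0.00184422; SE = √V̂ = 0.0429444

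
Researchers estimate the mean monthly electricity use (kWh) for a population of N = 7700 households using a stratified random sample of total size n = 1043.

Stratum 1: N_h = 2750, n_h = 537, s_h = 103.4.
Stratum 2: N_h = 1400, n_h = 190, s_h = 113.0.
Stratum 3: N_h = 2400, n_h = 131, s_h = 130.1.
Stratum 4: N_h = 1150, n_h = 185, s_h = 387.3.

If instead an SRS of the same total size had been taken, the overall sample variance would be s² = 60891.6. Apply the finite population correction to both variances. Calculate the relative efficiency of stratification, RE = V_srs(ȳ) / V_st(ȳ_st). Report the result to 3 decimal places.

V̂(ȳ_st) = Σ W_h² (1 − n_h/N_h) s_h²/n_h, with W_h = N_h/N and N = 7700:
  stratum 1: (2750/7700)²·(1 − 537/2750)·103.4²/537 = 2.04362
  stratum 2: (1400/7700)²·(1 − 190/1400)·113.0²/190 = 1.92015
  stratum 3: (2400/7700)²·(1 − 131/2400)·130.1²/131 = 11.8672
  stratum 4: (1150/7700)²·(1 − 185/1150)·387.3²/185 = 15.1763
V_st = 31.0073
V_srs = (1 − 1043/7700)·60891.6/1043 = 50.4732
Relative efficiency = V_srs / V_st = 50.4732/31.0073 = 1.6278

RE ≈ 1.628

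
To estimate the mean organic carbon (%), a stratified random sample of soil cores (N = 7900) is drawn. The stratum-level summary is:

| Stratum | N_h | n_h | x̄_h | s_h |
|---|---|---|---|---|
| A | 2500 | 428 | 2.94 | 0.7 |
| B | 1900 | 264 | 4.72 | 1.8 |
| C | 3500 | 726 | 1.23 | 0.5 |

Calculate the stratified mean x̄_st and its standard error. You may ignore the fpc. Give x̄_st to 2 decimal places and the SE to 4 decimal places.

x̄_st = Σ W_h x̄_h = (2500·2.94 + 1900·4.72 + 3500·1.23)/7900 = 2.61051
V̂(x̄_st) = Σ W_h² s_h²/n_h, with W_h = N_h/N and N = 7900:
  stratum A: (2500/7900)²·0.7²/428 = 0.000114651
  stratum B: (1900/7900)²·1.8²/264 = 0.000709895
  stratum C: (3500/7900)²·0.5²/726 = 6.75904e-05
V̂(x̄_st) = 0.000892136
SE(x̄_st) = √0.000892136 = 0.0298687

x̄_st ≈ 2.61, SE ≈ 0.0299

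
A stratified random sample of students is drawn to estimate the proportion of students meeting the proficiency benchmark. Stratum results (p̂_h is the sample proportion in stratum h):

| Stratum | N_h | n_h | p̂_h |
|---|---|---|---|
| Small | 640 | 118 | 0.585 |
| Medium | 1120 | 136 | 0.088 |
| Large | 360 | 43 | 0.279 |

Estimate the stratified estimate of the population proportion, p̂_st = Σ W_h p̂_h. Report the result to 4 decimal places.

N = 2120; stratum weights W_h = N_h/N.
p̂_st = Σ W_h p̂_h = (640·0.585 + 1120·0.088 + 360·0.279)/2120 = 0.27047

p̂_st ≈ 0.2705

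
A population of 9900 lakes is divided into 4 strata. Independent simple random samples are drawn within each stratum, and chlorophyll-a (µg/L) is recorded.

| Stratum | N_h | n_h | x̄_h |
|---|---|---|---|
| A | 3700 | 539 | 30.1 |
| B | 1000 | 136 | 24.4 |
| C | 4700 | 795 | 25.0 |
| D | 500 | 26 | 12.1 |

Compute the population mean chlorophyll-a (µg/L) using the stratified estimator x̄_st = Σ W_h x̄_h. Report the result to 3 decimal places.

x̄_st ≈ 26.194

N = Σ N_h = 9900. Stratum weights W_h = N_h/N.
x̄_st = (3700·30.1 + 1000·24.4 + 4700·25.0 + 500·12.1) / 9900 = 26.19394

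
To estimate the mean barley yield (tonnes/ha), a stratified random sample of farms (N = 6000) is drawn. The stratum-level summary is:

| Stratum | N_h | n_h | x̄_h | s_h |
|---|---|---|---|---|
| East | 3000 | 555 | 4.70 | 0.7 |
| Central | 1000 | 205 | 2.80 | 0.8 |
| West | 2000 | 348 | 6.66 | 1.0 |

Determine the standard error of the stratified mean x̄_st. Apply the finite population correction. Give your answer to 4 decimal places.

SE(x̄_st) ≈ 0.0226

V̂(x̄_st) = Σ W_h² (1 − n_h/N_h) s_h²/n_h, with W_h = N_h/N and N = 6000:
  stratum East: (3000/6000)²·(1 − 555/3000)·0.7²/555 = 0.000179887
  stratum Central: (1000/6000)²·(1 − 205/1000)·0.8²/205 = 6.89431e-05
  stratum West: (2000/6000)²·(1 − 348/2000)·1.0²/348 = 0.000263729
V̂(x̄_st) = 0.00051256
SE(x̄_st) = √0.00051256 = 0.0226398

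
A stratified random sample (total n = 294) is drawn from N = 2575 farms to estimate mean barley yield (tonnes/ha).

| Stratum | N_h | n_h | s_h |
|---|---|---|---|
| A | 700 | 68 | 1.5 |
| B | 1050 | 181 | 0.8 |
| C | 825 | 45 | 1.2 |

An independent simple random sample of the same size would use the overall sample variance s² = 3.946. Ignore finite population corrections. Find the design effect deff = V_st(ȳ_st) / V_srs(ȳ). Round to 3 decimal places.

V̂(ȳ_st) = Σ W_h² s_h²/n_h, with W_h = N_h/N and N = 2575:
  stratum A: (700/2575)²·1.5²/68 = 0.0024452
  stratum B: (1050/2575)²·0.8²/181 = 0.00058793
  stratum C: (825/2575)²·1.2²/45 = 0.00328476
V_st = 0.00631789
V_srs = s²/n = 3.946/294 = 0.0134218
deff = V_st / V_srs = 0.00631789/0.0134218 = 0.4707

deff ≈ 0.471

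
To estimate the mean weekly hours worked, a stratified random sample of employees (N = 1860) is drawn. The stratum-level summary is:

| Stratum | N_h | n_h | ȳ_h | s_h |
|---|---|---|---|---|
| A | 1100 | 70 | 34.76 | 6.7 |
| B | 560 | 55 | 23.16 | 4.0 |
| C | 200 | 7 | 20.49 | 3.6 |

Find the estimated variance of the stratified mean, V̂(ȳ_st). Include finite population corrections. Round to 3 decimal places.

V̂(ȳ_st) = Σ W_h² (1 − n_h/N_h) s_h²/n_h, with W_h = N_h/N and N = 1860:
  stratum A: (1100/1860)²·(1 − 70/1100)·6.7²/70 = 0.210018
  stratum B: (560/1860)²·(1 − 55/560)·4.0²/55 = 0.0237799
  stratum C: (200/1860)²·(1 − 7/200)·3.6²/7 = 0.0206571
V̂(ȳ_st) = 0.254455

V̂(ȳ_st) ≈ 0.254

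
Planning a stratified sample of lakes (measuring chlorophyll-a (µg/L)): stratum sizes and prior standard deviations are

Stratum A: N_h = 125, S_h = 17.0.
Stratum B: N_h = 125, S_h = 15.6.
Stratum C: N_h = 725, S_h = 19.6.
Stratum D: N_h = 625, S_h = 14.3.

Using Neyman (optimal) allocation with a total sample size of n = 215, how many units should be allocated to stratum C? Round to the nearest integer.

112

Neyman allocation: n_h = n · N_h S_h / Σ N_i S_i, with n = 215.
  stratum A: N_h·S_h = 125·17.0 = 2125.00
  stratum B: N_h·S_h = 125·15.6 = 1950.00
  stratum C: N_h·S_h = 725·19.6 = 14210.00
  stratum D: N_h·S_h = 625·14.3 = 8937.50
Σ N_h S_h = 27222.50
n for stratum C = 215·14210.00/27222.50 = 112.229 → 112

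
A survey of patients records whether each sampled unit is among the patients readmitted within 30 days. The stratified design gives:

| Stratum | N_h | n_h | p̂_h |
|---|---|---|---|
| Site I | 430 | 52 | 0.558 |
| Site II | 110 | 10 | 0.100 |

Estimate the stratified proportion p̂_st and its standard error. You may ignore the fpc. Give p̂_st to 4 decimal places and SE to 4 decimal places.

N = 540; stratum weights W_h = N_h/N.
p̂_st = Σ W_h p̂_h = (430·0.558 + 110·0.100)/540 = 0.46470
V̂(p̂_st) = Σ W_h² p̂_h(1−p̂_h)/(n_h−1):
  stratum Site I: (430/540)²·0.558·0.442/51 = 0.00306645
  stratum Site II: (110/540)²·0.100·0.900/9 = 0.000414952
V̂(p̂_st) = 0.0034814; SE = √V̂ = 0.0590034

p̂_st ≈ 0.4647, SE ≈ 0.0590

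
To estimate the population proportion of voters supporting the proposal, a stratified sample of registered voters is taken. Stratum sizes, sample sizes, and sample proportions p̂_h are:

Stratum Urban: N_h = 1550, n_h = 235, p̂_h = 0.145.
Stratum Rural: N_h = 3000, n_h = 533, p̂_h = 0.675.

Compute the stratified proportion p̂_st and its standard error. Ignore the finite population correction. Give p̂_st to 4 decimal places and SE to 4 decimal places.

p̂_st ≈ 0.4945, SE ≈ 0.0155

N = 4550; stratum weights W_h = N_h/N.
p̂_st = Σ W_h p̂_h = (1550·0.145 + 3000·0.675)/4550 = 0.49445
V̂(p̂_st) = Σ W_h² p̂_h(1−p̂_h)/(n_h−1):
  stratum Urban: (1550/4550)²·0.145·0.855/234 = 6.14835e-05
  stratum Rural: (3000/4550)²·0.675·0.325/532 = 0.000179265
V̂(p̂_st) = 0.000240748; SE = √V̂ = 0.0155161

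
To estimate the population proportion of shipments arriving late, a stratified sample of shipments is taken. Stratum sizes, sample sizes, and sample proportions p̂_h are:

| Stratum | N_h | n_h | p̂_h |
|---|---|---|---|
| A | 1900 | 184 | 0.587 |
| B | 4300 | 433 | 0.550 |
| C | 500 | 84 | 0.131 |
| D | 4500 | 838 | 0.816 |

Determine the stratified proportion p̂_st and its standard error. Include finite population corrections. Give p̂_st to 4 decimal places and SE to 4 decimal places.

p̂_st ≈ 0.6444, SE ≈ 0.0117

N = 11200; stratum weights W_h = N_h/N.
p̂_st = Σ W_h p̂_h = (1900·0.587 + 4300·0.550 + 500·0.131 + 4500·0.816)/11200 = 0.64445
V̂(p̂_st) = Σ W_h² (1 − n_h/N_h) p̂_h(1−p̂_h)/(n_h−1):
  stratum A: (1900/11200)²·(1 − 184/1900)·0.587·0.413/183 = 3.44328e-05
  stratum B: (4300/11200)²·(1 − 433/4300)·0.550·0.450/432 = 7.59448e-05
  stratum C: (500/11200)²·(1 − 84/500)·0.131·0.869/83 = 2.27426e-06
  stratum D: (4500/11200)²·(1 − 838/4500)·0.816·0.184/837 = 2.35655e-05
V̂(p̂_st) = 0.000136217; SE = √V̂ = 0.0116712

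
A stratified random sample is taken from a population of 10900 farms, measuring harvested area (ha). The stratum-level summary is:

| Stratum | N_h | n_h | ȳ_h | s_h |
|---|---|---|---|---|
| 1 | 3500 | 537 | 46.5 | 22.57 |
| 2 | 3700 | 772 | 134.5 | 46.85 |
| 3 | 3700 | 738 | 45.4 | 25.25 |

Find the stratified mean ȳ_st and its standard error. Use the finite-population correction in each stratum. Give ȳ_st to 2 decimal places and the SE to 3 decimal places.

ȳ_st = Σ W_h ȳ_h = (3500·46.5 + 3700·134.5 + 3700·45.4)/10900 = 75.99817
V̂(ȳ_st) = Σ W_h² (1 − n_h/N_h) s_h²/n_h, with W_h = N_h/N and N = 10900:
  stratum 1: (3500/10900)²·(1 − 537/3500)·22.57²/537 = 0.082801
  stratum 2: (3700/10900)²·(1 − 772/3700)·46.85²/772 = 0.259252
  stratum 3: (3700/10900)²·(1 − 738/3700)·25.25²/738 = 0.0796893
V̂(ȳ_st) = 0.421742
SE(ȳ_st) = √0.421742 = 0.649417

ȳ_st ≈ 76.00, SE ≈ 0.649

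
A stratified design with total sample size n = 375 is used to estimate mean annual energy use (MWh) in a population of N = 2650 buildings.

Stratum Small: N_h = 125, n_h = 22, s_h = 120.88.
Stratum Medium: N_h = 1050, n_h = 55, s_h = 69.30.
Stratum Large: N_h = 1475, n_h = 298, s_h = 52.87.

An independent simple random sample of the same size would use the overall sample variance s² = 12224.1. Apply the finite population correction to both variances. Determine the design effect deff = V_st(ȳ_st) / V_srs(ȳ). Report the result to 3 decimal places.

deff ≈ 0.591

V̂(ȳ_st) = Σ W_h² (1 − n_h/N_h) s_h²/n_h, with W_h = N_h/N and N = 2650:
  stratum Small: (125/2650)²·(1 − 22/125)·120.88²/22 = 1.2177
  stratum Medium: (1050/2650)²·(1 − 55/1050)·69.30²/55 = 12.9905
  stratum Large: (1475/2650)²·(1 − 298/1475)·52.87²/298 = 2.31888
V_st = 16.527
V_srs = (1 − 375/2650)·12224.1/375 = 27.9847
deff = V_st / V_srs = 16.527/27.9847 = 0.5906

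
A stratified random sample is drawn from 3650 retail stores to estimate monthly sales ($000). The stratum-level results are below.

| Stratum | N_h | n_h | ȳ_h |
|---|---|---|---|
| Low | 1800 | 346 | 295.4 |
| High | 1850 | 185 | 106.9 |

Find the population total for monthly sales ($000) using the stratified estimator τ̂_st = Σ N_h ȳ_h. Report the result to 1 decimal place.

τ̂_st = Σ N_h ȳ_h = 1800·295.4 + 1850·106.9 = 729485.0

τ̂_st ≈ 729485.0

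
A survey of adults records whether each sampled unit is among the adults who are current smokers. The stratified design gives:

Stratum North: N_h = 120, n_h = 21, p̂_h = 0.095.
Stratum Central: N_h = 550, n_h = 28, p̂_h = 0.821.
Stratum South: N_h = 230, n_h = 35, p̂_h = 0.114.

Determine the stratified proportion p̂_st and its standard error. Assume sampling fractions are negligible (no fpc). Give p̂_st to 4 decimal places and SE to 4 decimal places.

N = 900; stratum weights W_h = N_h/N.
p̂_st = Σ W_h p̂_h = (120·0.095 + 550·0.821 + 230·0.114)/900 = 0.54352
V̂(p̂_st) = Σ W_h² p̂_h(1−p̂_h)/(n_h−1):
  stratum North: (120/900)²·0.095·0.905/20 = 7.64222e-05
  stratum Central: (550/900)²·0.821·0.179/27 = 0.0020327
  stratum South: (230/900)²·0.114·0.886/34 = 0.000194013
V̂(p̂_st) = 0.00230313; SE = √V̂ = 0.047991

p̂_st ≈ 0.5435, SE ≈ 0.0480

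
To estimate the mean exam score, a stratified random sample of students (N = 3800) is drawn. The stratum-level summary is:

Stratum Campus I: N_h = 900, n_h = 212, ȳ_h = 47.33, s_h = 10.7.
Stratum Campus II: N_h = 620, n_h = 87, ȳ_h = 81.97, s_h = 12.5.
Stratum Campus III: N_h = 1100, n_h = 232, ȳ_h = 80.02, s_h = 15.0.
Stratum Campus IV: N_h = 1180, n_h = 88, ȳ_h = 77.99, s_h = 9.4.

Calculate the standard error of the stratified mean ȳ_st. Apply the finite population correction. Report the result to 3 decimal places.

SE(ȳ_st) ≈ 0.467

V̂(ȳ_st) = Σ W_h² (1 − n_h/N_h) s_h²/n_h, with W_h = N_h/N and N = 3800:
  stratum Campus I: (900/3800)²·(1 − 212/900)·10.7²/212 = 0.0231577
  stratum Campus II: (620/3800)²·(1 − 87/620)·12.5²/87 = 0.041101
  stratum Campus III: (1100/3800)²·(1 − 232/1100)·15.0²/232 = 0.0641268
  stratum Campus IV: (1180/3800)²·(1 − 88/1180)·9.4²/88 = 0.0896005
V̂(ȳ_st) = 0.217986
SE(ȳ_st) = √0.217986 = 0.46689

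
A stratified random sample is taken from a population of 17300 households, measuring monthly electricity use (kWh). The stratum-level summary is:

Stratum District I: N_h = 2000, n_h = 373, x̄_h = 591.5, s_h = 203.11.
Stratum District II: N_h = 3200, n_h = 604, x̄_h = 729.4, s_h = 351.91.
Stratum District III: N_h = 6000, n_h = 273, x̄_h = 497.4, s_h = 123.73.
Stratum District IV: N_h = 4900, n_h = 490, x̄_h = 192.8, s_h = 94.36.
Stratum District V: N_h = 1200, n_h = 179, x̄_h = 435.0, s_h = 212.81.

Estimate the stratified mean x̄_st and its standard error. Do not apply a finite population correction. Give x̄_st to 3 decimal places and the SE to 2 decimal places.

x̄_st = Σ W_h x̄_h = (2000·591.5 + 3200·729.4 + 6000·497.4 + 4900·192.8 + 1200·435.0)/17300 = 460.58960
V̂(x̄_st) = Σ W_h² s_h²/n_h, with W_h = N_h/N and N = 17300:
  stratum District I: (2000/17300)²·203.11²/373 = 1.47816
  stratum District II: (3200/17300)²·351.91²/604 = 7.0151
  stratum District III: (6000/17300)²·123.73²/273 = 6.74524
  stratum District IV: (4900/17300)²·94.36²/490 = 1.45774
  stratum District V: (1200/17300)²·212.81²/179 = 1.21731
V̂(x̄_st) = 17.9136
SE(x̄_st) = √17.9136 = 4.23244

x̄_st ≈ 460.590, SE ≈ 4.23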